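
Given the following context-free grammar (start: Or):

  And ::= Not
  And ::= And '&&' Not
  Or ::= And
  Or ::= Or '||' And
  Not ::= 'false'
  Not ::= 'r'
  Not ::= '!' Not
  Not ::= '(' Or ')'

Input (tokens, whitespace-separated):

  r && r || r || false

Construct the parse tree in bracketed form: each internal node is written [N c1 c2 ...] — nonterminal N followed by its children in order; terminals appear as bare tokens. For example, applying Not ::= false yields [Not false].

[Or [Or [Or [And [And [Not r]] && [Not r]]] || [And [Not r]]] || [And [Not false]]]

Or
Or || And
Or || And || And
And || And || And
And && Not || And || And
Not && Not || And || And
r && Not || And || And
r && r || And || And
r && r || Not || And
r && r || r || And
r && r || r || Not
r && r || r || false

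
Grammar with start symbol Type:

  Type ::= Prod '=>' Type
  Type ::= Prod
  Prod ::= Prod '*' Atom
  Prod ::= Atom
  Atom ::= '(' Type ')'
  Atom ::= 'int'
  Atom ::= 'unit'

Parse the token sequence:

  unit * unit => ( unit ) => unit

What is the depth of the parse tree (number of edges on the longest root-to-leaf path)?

[Type [Prod [Prod [Atom unit]] * [Atom unit]] => [Type [Prod [Atom ( [Type [Prod [Atom unit]]] )]] => [Type [Prod [Atom unit]]]]]

7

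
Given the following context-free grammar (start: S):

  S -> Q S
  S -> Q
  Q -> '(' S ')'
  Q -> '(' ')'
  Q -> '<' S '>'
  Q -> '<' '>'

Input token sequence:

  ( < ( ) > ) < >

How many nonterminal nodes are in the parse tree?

8

[S [Q ( [S [Q < [S [Q ( )]] >]] )] [S [Q < >]]]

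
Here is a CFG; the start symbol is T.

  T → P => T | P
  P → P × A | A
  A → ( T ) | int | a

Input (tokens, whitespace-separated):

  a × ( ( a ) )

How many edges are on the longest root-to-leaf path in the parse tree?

9

[T [P [P [A a]] × [A ( [T [P [A ( [T [P [A a]]] )]]] )]]]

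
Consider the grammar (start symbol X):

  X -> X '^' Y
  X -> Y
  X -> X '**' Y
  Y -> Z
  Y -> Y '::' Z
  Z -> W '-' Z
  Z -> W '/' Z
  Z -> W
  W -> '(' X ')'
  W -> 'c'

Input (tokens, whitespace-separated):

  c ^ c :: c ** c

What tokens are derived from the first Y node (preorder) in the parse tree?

c

[X [X [X [Y [Z [W c]]]] ^ [Y [Y [Z [W c]]] :: [Z [W c]]]] ** [Y [Z [W c]]]]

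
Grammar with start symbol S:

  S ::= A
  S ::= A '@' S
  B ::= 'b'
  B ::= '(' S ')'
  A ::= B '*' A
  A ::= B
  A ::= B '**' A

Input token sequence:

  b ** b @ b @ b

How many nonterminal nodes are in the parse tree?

[S [A [B b] ** [A [B b]]] @ [S [A [B b]] @ [S [A [B b]]]]]

11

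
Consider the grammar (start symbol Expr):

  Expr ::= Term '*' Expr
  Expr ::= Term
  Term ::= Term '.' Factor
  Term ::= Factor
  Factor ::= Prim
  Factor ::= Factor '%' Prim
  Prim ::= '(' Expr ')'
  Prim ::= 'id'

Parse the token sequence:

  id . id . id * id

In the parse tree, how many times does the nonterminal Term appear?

[Expr [Term [Term [Term [Factor [Prim id]]] . [Factor [Prim id]]] . [Factor [Prim id]]] * [Expr [Term [Factor [Prim id]]]]]

4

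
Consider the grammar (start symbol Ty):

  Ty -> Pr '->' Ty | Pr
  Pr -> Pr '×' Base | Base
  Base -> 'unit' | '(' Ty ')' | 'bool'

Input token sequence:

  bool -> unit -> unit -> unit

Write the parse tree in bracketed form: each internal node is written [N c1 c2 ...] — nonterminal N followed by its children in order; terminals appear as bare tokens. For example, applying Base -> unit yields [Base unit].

Ty
Pr -> Ty
Base -> Ty
bool -> Ty
bool -> Pr -> Ty
bool -> Base -> Ty
bool -> unit -> Ty
bool -> unit -> Pr -> Ty
bool -> unit -> Base -> Ty
bool -> unit -> unit -> Ty
bool -> unit -> unit -> Pr
bool -> unit -> unit -> Base
bool -> unit -> unit -> unit

[Ty [Pr [Base bool]] -> [Ty [Pr [Base unit]] -> [Ty [Pr [Base unit]] -> [Ty [Pr [Base unit]]]]]]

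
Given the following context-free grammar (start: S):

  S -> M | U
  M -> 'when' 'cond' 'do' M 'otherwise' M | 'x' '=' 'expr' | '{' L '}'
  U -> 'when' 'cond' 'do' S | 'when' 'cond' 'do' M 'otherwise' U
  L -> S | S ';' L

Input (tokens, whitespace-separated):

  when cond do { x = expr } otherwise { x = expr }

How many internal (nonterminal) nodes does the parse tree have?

10

[S [M when cond do [M { [L [S [M x = expr]]] }] otherwise [M { [L [S [M x = expr]]] }]]]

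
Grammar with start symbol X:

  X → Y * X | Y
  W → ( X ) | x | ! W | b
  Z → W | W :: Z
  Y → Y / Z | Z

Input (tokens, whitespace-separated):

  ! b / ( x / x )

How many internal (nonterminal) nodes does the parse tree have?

15

[X [Y [Y [Z [W ! [W b]]]] / [Z [W ( [X [Y [Y [Z [W x]]] / [Z [W x]]]] )]]]]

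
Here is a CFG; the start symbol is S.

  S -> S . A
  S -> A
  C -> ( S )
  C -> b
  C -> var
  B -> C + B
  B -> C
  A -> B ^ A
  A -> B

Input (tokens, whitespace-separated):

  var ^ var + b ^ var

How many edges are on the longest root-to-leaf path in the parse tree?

6

[S [A [B [C var]] ^ [A [B [C var] + [B [C b]]] ^ [A [B [C var]]]]]]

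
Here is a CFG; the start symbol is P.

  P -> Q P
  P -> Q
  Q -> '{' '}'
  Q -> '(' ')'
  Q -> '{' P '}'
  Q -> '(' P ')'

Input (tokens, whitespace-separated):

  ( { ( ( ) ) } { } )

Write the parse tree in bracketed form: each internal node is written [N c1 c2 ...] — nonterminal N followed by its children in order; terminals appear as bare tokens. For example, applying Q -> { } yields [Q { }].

P
Q
( P )
( Q P )
( { P } P )
( { Q } P )
( { ( P ) } P )
( { ( Q ) } P )
( { ( ( ) ) } P )
( { ( ( ) ) } Q )
( { ( ( ) ) } { } )

[P [Q ( [P [Q { [P [Q ( [P [Q ( )]] )]] }] [P [Q { }]]] )]]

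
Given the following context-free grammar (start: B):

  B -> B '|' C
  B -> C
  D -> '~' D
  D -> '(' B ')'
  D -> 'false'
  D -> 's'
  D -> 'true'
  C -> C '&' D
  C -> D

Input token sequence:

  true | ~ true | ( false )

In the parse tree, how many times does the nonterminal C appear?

[B [B [B [C [D true]]] | [C [D ~ [D true]]]] | [C [D ( [B [C [D false]]] )]]]

4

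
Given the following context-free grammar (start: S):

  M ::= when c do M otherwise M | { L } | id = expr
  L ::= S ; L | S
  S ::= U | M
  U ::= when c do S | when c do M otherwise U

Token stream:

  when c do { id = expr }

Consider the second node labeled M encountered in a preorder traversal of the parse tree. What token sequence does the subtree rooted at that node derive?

[S [U when c do [S [M { [L [S [M id = expr]]] }]]]]

id = expr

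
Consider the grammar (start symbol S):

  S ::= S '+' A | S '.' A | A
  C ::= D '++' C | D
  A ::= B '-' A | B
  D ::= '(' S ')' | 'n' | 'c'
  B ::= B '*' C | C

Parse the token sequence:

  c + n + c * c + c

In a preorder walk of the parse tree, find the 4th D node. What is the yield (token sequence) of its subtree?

[S [S [S [S [A [B [C [D c]]]]] + [A [B [C [D n]]]]] + [A [B [B [C [D c]]] * [C [D c]]]]] + [A [B [C [D c]]]]]

c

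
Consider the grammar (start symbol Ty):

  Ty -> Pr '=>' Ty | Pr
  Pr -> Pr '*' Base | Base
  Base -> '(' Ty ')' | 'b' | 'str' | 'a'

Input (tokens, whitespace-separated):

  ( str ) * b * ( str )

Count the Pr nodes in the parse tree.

5

[Ty [Pr [Pr [Pr [Base ( [Ty [Pr [Base str]]] )]] * [Base b]] * [Base ( [Ty [Pr [Base str]]] )]]]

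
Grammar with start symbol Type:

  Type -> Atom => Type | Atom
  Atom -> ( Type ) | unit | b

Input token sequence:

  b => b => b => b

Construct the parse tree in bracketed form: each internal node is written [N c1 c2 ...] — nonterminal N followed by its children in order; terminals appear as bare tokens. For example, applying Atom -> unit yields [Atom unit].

[Type [Atom b] => [Type [Atom b] => [Type [Atom b] => [Type [Atom b]]]]]

Type
Atom => Type
b => Type
b => Atom => Type
b => b => Type
b => b => Atom => Type
b => b => b => Type
b => b => b => Atom
b => b => b => b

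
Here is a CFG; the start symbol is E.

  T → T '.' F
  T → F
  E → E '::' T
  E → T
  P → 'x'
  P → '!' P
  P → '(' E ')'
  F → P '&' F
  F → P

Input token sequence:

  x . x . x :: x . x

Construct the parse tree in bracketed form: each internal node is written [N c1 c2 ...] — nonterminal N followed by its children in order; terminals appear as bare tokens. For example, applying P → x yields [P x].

[E [E [T [T [T [F [P x]]] . [F [P x]]] . [F [P x]]]] :: [T [T [F [P x]]] . [F [P x]]]]

E
E :: T
T :: T
T . F :: T
T . F . F :: T
F . F . F :: T
P . F . F :: T
x . F . F :: T
x . P . F :: T
x . x . F :: T
x . x . P :: T
x . x . x :: T
x . x . x :: T . F
x . x . x :: F . F
x . x . x :: P . F
x . x . x :: x . F
x . x . x :: x . P
x . x . x :: x . x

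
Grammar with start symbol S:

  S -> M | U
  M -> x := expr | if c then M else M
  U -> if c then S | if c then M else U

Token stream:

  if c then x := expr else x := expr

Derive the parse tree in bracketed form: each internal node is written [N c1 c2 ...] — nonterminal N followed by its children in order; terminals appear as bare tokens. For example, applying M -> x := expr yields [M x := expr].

[S [M if c then [M x := expr] else [M x := expr]]]

S
M
if c then M else M
if c then x := expr else M
if c then x := expr else x := expr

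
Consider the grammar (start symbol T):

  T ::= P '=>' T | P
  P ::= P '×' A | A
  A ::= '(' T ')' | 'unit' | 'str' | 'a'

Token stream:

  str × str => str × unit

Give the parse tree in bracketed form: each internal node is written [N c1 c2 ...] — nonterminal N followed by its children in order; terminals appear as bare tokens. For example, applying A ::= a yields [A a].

T
P => T
P × A => T
A × A => T
str × A => T
str × str => T
str × str => P
str × str => P × A
str × str => A × A
str × str => str × A
str × str => str × unit

[T [P [P [A str]] × [A str]] => [T [P [P [A str]] × [A unit]]]]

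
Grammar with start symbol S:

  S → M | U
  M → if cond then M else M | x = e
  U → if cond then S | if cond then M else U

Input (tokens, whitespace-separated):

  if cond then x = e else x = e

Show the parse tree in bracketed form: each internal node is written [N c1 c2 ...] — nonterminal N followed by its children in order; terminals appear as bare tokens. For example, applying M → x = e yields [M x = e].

S
M
if cond then M else M
if cond then x = e else M
if cond then x = e else x = e

[S [M if cond then [M x = e] else [M x = e]]]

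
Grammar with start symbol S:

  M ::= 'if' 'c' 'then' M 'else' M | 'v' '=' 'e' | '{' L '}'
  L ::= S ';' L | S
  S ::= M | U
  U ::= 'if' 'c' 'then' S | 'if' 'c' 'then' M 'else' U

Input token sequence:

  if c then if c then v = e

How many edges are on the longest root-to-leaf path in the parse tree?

[S [U if c then [S [U if c then [S [M v = e]]]]]]

6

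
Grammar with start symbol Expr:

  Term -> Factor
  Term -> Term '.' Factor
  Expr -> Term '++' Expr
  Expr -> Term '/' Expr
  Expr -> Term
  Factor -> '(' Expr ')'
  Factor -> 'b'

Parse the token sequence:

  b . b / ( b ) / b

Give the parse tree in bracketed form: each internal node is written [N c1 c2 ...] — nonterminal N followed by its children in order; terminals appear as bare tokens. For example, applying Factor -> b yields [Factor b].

Expr
Term / Expr
Term . Factor / Expr
Factor . Factor / Expr
b . Factor / Expr
b . b / Expr
b . b / Term / Expr
b . b / Factor / Expr
b . b / ( Expr ) / Expr
b . b / ( Term ) / Expr
b . b / ( Factor ) / Expr
b . b / ( b ) / Expr
b . b / ( b ) / Term
b . b / ( b ) / Factor
b . b / ( b ) / b

[Expr [Term [Term [Factor b]] . [Factor b]] / [Expr [Term [Factor ( [Expr [Term [Factor b]]] )]] / [Expr [Term [Factor b]]]]]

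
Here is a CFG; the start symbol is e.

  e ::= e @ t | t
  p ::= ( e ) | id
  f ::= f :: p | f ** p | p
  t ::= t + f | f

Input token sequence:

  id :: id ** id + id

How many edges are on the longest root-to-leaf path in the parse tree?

7

[e [t [t [f [f [f [p id]] :: [p id]] ** [p id]]] + [f [p id]]]]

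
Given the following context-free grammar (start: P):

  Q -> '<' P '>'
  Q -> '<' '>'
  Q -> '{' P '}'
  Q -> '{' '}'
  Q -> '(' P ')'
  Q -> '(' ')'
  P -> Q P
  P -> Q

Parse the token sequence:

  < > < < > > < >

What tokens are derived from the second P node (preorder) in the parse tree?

< < > > < >

[P [Q < >] [P [Q < [P [Q < >]] >] [P [Q < >]]]]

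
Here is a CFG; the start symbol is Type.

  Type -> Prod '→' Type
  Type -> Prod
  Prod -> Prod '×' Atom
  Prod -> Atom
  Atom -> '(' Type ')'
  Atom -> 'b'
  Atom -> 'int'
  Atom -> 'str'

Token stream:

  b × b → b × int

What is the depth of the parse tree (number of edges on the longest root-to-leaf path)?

5

[Type [Prod [Prod [Atom b]] × [Atom b]] → [Type [Prod [Prod [Atom b]] × [Atom int]]]]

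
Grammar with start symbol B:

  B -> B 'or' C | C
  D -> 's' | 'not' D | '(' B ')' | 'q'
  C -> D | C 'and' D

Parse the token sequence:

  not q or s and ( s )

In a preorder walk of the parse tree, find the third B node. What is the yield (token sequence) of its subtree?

s

[B [B [C [D not [D q]]]] or [C [C [D s]] and [D ( [B [C [D s]]] )]]]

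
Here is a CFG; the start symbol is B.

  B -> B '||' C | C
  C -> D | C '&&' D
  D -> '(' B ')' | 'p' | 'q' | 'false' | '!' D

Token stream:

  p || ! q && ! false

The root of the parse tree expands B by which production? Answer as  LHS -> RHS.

B -> B '||' C

[B [B [C [D p]]] || [C [C [D ! [D q]]] && [D ! [D false]]]]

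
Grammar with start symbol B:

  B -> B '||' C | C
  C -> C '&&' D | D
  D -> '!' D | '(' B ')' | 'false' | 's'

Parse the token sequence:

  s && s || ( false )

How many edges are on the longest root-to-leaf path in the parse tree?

[B [B [C [C [D s]] && [D s]]] || [C [D ( [B [C [D false]]] )]]]

6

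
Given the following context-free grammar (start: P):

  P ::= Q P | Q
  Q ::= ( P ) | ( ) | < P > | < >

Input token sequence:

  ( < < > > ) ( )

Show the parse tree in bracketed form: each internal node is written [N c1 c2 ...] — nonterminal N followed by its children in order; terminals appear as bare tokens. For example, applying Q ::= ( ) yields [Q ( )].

P
Q P
( P ) P
( Q ) P
( < P > ) P
( < Q > ) P
( < < > > ) P
( < < > > ) Q
( < < > > ) ( )

[P [Q ( [P [Q < [P [Q < >]] >]] )] [P [Q ( )]]]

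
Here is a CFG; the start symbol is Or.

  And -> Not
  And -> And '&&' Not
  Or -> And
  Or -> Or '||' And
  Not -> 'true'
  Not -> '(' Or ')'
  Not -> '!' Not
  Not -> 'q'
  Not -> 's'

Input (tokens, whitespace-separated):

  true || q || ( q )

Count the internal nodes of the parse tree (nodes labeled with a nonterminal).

12

[Or [Or [Or [And [Not true]]] || [And [Not q]]] || [And [Not ( [Or [And [Not q]]] )]]]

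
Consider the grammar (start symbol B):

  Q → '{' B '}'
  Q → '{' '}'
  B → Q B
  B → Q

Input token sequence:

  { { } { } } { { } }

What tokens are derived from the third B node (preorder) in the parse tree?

[B [Q { [B [Q { }] [B [Q { }]]] }] [B [Q { [B [Q { }]] }]]]

{ }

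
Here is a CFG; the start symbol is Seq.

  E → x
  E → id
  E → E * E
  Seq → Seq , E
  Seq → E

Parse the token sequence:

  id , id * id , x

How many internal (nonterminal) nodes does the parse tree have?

8

[Seq [Seq [Seq [E id]] , [E [E id] * [E id]]] , [E x]]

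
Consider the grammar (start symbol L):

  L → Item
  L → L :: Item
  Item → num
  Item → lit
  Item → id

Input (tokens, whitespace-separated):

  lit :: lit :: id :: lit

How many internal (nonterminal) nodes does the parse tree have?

8

[L [L [L [L [Item lit]] :: [Item lit]] :: [Item id]] :: [Item lit]]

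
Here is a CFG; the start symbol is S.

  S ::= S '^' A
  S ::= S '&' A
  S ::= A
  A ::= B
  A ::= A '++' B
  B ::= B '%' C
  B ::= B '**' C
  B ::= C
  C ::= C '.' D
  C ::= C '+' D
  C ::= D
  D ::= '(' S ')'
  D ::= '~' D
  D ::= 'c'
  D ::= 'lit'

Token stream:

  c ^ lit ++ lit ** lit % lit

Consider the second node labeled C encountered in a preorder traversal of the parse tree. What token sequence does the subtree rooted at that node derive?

[S [S [A [B [C [D c]]]]] ^ [A [A [B [C [D lit]]]] ++ [B [B [B [C [D lit]]] ** [C [D lit]]] % [C [D lit]]]]]

lit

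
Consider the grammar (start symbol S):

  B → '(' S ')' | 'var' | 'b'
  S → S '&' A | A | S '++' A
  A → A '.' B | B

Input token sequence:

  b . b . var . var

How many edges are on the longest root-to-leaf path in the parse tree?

[S [A [A [A [A [B b]] . [B b]] . [B var]] . [B var]]]

6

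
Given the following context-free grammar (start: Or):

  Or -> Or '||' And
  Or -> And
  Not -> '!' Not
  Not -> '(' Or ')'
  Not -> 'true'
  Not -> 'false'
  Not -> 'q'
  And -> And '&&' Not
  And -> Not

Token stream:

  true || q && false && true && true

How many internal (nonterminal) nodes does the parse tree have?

[Or [Or [And [Not true]]] || [And [And [And [And [Not q]] && [Not false]] && [Not true]] && [Not true]]]

12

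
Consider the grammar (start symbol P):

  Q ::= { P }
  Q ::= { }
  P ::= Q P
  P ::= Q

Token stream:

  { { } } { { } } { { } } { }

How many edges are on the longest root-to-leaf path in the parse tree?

6

[P [Q { [P [Q { }]] }] [P [Q { [P [Q { }]] }] [P [Q { [P [Q { }]] }] [P [Q { }]]]]]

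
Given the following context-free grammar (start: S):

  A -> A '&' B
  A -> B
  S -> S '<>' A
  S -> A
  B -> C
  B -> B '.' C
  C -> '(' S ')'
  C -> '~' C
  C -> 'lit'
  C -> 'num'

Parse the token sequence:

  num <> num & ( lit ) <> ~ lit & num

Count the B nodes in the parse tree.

[S [S [S [A [B [C num]]]] <> [A [A [B [C num]]] & [B [C ( [S [A [B [C lit]]]] )]]]] <> [A [A [B [C ~ [C lit]]]] & [B [C num]]]]

6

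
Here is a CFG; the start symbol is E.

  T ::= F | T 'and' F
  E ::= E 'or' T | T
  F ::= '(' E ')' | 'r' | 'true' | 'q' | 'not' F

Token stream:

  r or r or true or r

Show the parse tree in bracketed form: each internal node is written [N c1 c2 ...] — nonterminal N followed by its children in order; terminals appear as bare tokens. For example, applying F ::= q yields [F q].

E
E or T
E or T or T
E or T or T or T
T or T or T or T
F or T or T or T
r or T or T or T
r or F or T or T
r or r or T or T
r or r or F or T
r or r or true or T
r or r or true or F
r or r or true or r

[E [E [E [E [T [F r]]] or [T [F r]]] or [T [F true]]] or [T [F r]]]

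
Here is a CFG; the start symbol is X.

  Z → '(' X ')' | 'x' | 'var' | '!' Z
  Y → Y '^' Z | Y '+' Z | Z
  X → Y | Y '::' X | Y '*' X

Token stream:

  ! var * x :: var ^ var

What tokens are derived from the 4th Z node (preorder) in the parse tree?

var

[X [Y [Z ! [Z var]]] * [X [Y [Z x]] :: [X [Y [Y [Z var]] ^ [Z var]]]]]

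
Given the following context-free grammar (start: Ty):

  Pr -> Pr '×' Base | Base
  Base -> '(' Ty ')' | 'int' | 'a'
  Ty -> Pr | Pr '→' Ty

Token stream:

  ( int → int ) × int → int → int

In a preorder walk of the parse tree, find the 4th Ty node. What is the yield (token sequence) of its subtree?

int → int

[Ty [Pr [Pr [Base ( [Ty [Pr [Base int]] → [Ty [Pr [Base int]]]] )]] × [Base int]] → [Ty [Pr [Base int]] → [Ty [Pr [Base int]]]]]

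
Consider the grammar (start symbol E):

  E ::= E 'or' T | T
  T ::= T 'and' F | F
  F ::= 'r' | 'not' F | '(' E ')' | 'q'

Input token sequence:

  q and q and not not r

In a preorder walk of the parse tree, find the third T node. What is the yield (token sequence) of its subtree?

[E [T [T [T [F q]] and [F q]] and [F not [F not [F r]]]]]

q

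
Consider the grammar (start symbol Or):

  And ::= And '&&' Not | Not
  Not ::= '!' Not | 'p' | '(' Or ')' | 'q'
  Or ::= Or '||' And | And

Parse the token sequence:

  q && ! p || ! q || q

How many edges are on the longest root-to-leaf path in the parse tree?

6

[Or [Or [Or [And [And [Not q]] && [Not ! [Not p]]]] || [And [Not ! [Not q]]]] || [And [Not q]]]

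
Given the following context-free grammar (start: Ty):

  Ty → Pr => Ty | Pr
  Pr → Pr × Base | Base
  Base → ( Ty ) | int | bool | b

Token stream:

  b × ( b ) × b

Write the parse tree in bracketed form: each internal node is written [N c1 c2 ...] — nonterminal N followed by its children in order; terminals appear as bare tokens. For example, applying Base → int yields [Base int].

[Ty [Pr [Pr [Pr [Base b]] × [Base ( [Ty [Pr [Base b]]] )]] × [Base b]]]

Ty
Pr
Pr × Base
Pr × Base × Base
Base × Base × Base
b × Base × Base
b × ( Ty ) × Base
b × ( Pr ) × Base
b × ( Base ) × Base
b × ( b ) × Base
b × ( b ) × b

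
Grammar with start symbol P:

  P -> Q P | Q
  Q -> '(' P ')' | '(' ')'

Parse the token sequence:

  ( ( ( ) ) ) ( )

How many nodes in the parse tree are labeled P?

4

[P [Q ( [P [Q ( [P [Q ( )]] )]] )] [P [Q ( )]]]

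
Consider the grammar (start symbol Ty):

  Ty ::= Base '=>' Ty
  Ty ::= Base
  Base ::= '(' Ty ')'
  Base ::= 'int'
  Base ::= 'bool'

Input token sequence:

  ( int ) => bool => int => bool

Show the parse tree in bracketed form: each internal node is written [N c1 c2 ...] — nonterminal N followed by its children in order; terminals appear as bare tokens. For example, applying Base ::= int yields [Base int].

Ty
Base => Ty
( Ty ) => Ty
( Base ) => Ty
( int ) => Ty
( int ) => Base => Ty
( int ) => bool => Ty
( int ) => bool => Base => Ty
( int ) => bool => int => Ty
( int ) => bool => int => Base
( int ) => bool => int => bool

[Ty [Base ( [Ty [Base int]] )] => [Ty [Base bool] => [Ty [Base int] => [Ty [Base bool]]]]]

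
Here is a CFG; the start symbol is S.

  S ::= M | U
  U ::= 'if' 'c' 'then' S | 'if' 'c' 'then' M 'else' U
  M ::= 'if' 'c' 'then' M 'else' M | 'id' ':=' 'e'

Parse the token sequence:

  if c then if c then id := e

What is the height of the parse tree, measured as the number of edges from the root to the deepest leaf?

6

[S [U if c then [S [U if c then [S [M id := e]]]]]]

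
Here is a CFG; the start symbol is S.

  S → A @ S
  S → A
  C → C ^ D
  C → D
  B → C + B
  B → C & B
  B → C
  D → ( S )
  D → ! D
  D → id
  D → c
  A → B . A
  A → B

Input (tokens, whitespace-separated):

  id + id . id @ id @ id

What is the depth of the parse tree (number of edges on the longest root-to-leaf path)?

[S [A [B [C [D id]] + [B [C [D id]]]] . [A [B [C [D id]]]]] @ [S [A [B [C [D id]]]] @ [S [A [B [C [D id]]]]]]]

7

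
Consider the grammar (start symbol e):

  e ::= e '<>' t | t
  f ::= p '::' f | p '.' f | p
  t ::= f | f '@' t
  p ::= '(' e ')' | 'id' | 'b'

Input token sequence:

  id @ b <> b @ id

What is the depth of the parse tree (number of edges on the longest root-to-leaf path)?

[e [e [t [f [p id]] @ [t [f [p b]]]]] <> [t [f [p b]] @ [t [f [p id]]]]]

6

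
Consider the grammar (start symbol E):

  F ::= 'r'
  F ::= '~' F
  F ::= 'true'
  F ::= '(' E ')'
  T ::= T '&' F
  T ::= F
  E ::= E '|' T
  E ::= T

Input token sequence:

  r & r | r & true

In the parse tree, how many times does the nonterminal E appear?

[E [E [T [T [F r]] & [F r]]] | [T [T [F r]] & [F true]]]

2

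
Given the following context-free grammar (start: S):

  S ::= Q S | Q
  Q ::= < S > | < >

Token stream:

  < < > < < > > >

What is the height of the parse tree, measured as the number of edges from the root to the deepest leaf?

7

[S [Q < [S [Q < >] [S [Q < [S [Q < >]] >]]] >]]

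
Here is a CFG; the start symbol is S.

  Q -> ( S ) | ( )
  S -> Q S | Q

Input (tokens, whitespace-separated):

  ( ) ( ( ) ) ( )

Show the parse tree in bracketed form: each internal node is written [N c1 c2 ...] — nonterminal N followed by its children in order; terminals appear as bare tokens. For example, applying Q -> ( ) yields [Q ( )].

S
Q S
( ) S
( ) Q S
( ) ( S ) S
( ) ( Q ) S
( ) ( ( ) ) S
( ) ( ( ) ) Q
( ) ( ( ) ) ( )

[S [Q ( )] [S [Q ( [S [Q ( )]] )] [S [Q ( )]]]]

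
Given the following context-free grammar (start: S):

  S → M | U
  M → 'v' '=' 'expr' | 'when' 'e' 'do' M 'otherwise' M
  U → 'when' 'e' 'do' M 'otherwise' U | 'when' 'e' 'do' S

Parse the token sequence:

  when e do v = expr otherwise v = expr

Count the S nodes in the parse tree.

1

[S [M when e do [M v = expr] otherwise [M v = expr]]]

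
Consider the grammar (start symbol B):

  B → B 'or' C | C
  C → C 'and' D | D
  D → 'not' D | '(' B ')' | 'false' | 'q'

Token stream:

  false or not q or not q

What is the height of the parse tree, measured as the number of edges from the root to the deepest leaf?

[B [B [B [C [D false]]] or [C [D not [D q]]]] or [C [D not [D q]]]]

5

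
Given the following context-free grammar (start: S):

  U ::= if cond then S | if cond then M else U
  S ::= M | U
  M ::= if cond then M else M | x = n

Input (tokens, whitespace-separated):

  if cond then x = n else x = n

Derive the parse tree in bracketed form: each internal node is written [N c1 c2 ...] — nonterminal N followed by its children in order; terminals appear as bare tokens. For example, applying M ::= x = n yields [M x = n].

[S [M if cond then [M x = n] else [M x = n]]]

S
M
if cond then M else M
if cond then x = n else M
if cond then x = n else x = n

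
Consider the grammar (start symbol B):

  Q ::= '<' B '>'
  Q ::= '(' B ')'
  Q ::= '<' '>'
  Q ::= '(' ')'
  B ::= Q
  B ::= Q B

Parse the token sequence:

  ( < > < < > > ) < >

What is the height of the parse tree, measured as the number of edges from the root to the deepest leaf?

[B [Q ( [B [Q < >] [B [Q < [B [Q < >]] >]]] )] [B [Q < >]]]

7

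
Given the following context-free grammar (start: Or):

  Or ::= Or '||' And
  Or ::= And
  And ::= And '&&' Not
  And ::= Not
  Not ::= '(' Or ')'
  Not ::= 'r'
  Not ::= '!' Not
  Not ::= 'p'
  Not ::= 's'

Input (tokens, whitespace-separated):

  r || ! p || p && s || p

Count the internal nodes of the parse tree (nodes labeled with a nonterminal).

[Or [Or [Or [Or [And [Not r]]] || [And [Not ! [Not p]]]] || [And [And [Not p]] && [Not s]]] || [And [Not p]]]

15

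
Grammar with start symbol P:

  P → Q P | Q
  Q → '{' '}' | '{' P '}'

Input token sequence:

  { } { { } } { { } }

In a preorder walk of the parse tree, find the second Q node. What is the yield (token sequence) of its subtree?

{ { } }

[P [Q { }] [P [Q { [P [Q { }]] }] [P [Q { [P [Q { }]] }]]]]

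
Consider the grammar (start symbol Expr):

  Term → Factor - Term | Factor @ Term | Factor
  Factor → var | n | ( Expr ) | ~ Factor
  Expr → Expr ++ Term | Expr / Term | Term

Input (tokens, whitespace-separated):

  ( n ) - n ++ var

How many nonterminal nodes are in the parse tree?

[Expr [Expr [Term [Factor ( [Expr [Term [Factor n]]] )] - [Term [Factor n]]]] ++ [Term [Factor var]]]

11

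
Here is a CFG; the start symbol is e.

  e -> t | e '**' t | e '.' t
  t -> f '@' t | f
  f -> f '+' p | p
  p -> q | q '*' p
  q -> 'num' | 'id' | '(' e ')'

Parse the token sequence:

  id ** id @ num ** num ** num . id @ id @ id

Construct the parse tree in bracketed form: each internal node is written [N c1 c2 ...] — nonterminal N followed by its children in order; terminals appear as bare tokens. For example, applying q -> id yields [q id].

[e [e [e [e [e [t [f [p [q id]]]]] ** [t [f [p [q id]]] @ [t [f [p [q num]]]]]] ** [t [f [p [q num]]]]] ** [t [f [p [q num]]]]] . [t [f [p [q id]]] @ [t [f [p [q id]]] @ [t [f [p [q id]]]]]]]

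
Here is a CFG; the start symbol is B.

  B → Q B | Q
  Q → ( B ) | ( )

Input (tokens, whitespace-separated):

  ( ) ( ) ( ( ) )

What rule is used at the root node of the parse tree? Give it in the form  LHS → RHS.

B → Q B

[B [Q ( )] [B [Q ( )] [B [Q ( [B [Q ( )]] )]]]]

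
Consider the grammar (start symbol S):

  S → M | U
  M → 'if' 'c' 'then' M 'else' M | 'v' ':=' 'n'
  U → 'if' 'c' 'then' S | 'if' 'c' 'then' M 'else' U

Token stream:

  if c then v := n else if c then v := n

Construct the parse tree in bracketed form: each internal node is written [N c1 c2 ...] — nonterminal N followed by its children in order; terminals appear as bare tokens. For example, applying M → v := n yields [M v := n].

S
U
if c then M else U
if c then v := n else U
if c then v := n else if c then S
if c then v := n else if c then M
if c then v := n else if c then v := n

[S [U if c then [M v := n] else [U if c then [S [M v := n]]]]]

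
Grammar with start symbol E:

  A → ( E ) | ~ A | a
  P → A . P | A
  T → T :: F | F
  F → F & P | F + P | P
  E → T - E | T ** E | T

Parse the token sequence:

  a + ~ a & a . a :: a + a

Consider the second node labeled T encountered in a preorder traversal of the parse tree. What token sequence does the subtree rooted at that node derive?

[E [T [T [F [F [F [P [A a]]] + [P [A ~ [A a]]]] & [P [A a] . [P [A a]]]]] :: [F [F [P [A a]]] + [P [A a]]]]]

a + ~ a & a . a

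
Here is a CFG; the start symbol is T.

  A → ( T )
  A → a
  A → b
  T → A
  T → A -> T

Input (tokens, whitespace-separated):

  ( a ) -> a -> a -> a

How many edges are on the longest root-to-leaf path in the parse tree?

[T [A ( [T [A a]] )] -> [T [A a] -> [T [A a] -> [T [A a]]]]]

5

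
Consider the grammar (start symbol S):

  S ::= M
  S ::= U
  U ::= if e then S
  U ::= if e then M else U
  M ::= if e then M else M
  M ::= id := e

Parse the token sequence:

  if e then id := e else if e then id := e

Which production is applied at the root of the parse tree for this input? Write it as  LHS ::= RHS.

[S [U if e then [M id := e] else [U if e then [S [M id := e]]]]]

S ::= U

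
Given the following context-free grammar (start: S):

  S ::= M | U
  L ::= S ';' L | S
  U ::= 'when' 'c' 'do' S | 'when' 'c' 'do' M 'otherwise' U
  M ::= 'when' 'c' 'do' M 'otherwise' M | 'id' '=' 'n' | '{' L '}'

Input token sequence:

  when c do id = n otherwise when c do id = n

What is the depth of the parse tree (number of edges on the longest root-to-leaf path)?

[S [U when c do [M id = n] otherwise [U when c do [S [M id = n]]]]]

5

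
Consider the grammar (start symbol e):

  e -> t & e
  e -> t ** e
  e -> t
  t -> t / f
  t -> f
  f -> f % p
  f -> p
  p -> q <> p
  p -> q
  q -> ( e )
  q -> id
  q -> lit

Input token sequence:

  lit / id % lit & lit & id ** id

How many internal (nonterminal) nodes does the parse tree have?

27

[e [t [t [f [p [q lit]]]] / [f [f [p [q id]]] % [p [q lit]]]] & [e [t [f [p [q lit]]]] & [e [t [f [p [q id]]]] ** [e [t [f [p [q id]]]]]]]]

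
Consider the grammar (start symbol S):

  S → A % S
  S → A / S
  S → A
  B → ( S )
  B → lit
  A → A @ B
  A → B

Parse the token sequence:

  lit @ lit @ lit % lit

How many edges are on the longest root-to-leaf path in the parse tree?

[S [A [A [A [B lit]] @ [B lit]] @ [B lit]] % [S [A [B lit]]]]

5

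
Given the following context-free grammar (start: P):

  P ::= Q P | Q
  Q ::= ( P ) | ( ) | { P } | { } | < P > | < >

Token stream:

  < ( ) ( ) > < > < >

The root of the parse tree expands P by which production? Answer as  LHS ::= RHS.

[P [Q < [P [Q ( )] [P [Q ( )]]] >] [P [Q < >] [P [Q < >]]]]

P ::= Q P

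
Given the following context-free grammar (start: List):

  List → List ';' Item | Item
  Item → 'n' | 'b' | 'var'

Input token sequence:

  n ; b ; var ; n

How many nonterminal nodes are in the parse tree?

[List [List [List [List [Item n]] ; [Item b]] ; [Item var]] ; [Item n]]

8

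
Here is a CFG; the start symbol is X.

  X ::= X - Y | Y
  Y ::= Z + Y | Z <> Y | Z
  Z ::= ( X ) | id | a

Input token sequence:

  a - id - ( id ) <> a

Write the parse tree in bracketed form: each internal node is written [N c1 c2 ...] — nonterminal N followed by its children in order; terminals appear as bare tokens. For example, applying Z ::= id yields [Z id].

[X [X [X [Y [Z a]]] - [Y [Z id]]] - [Y [Z ( [X [Y [Z id]]] )] <> [Y [Z a]]]]

X
X - Y
X - Y - Y
Y - Y - Y
Z - Y - Y
a - Y - Y
a - Z - Y
a - id - Y
a - id - Z <> Y
a - id - ( X ) <> Y
a - id - ( Y ) <> Y
a - id - ( Z ) <> Y
a - id - ( id ) <> Y
a - id - ( id ) <> Z
a - id - ( id ) <> a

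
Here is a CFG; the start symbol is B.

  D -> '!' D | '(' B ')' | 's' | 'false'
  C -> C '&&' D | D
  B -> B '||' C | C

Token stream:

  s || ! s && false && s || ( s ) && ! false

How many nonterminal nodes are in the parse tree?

[B [B [B [C [D s]]] || [C [C [C [D ! [D s]]] && [D false]] && [D s]]] || [C [C [D ( [B [C [D s]]] )]] && [D ! [D false]]]]

20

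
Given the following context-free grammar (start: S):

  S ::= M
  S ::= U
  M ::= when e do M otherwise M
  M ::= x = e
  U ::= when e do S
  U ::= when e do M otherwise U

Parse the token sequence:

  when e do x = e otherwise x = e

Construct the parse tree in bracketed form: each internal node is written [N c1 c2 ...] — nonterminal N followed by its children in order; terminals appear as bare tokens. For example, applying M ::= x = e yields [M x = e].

[S [M when e do [M x = e] otherwise [M x = e]]]

S
M
when e do M otherwise M
when e do x = e otherwise M
when e do x = e otherwise x = e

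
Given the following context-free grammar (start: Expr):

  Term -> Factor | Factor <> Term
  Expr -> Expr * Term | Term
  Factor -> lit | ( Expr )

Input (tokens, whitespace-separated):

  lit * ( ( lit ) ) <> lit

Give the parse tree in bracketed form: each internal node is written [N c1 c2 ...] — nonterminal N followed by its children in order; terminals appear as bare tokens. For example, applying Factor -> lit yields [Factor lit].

Expr
Expr * Term
Term * Term
Factor * Term
lit * Term
lit * Factor <> Term
lit * ( Expr ) <> Term
lit * ( Term ) <> Term
lit * ( Factor ) <> Term
lit * ( ( Expr ) ) <> Term
lit * ( ( Term ) ) <> Term
lit * ( ( Factor ) ) <> Term
lit * ( ( lit ) ) <> Term
lit * ( ( lit ) ) <> Factor
lit * ( ( lit ) ) <> lit

[Expr [Expr [Term [Factor lit]]] * [Term [Factor ( [Expr [Term [Factor ( [Expr [Term [Factor lit]]] )]]] )] <> [Term [Factor lit]]]]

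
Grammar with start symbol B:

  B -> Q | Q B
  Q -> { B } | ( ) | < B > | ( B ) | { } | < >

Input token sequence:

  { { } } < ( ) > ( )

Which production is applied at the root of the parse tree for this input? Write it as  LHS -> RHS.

B -> Q B

[B [Q { [B [Q { }]] }] [B [Q < [B [Q ( )]] >] [B [Q ( )]]]]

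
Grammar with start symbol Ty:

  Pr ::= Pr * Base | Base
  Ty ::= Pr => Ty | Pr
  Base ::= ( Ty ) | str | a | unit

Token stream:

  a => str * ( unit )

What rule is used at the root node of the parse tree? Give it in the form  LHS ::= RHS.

[Ty [Pr [Base a]] => [Ty [Pr [Pr [Base str]] * [Base ( [Ty [Pr [Base unit]]] )]]]]

Ty ::= Pr => Ty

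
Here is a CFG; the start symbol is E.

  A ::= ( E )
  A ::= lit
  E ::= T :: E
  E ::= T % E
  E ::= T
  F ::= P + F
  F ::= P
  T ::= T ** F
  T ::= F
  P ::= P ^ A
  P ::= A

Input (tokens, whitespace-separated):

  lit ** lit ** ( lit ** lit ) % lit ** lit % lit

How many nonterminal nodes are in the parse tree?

36

[E [T [T [T [F [P [A lit]]]] ** [F [P [A lit]]]] ** [F [P [A ( [E [T [T [F [P [A lit]]]] ** [F [P [A lit]]]]] )]]]] % [E [T [T [F [P [A lit]]]] ** [F [P [A lit]]]] % [E [T [F [P [A lit]]]]]]]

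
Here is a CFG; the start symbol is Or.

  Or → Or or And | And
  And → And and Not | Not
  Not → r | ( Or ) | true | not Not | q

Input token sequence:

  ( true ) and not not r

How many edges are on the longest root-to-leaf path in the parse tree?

[Or [And [And [Not ( [Or [And [Not true]]] )]] and [Not not [Not not [Not r]]]]]

7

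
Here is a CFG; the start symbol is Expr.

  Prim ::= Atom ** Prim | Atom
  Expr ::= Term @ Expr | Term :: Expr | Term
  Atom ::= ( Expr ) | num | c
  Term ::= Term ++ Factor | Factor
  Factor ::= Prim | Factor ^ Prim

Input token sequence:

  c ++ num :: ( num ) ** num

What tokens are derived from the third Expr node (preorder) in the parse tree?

[Expr [Term [Term [Factor [Prim [Atom c]]]] ++ [Factor [Prim [Atom num]]]] :: [Expr [Term [Factor [Prim [Atom ( [Expr [Term [Factor [Prim [Atom num]]]]] )] ** [Prim [Atom num]]]]]]]

num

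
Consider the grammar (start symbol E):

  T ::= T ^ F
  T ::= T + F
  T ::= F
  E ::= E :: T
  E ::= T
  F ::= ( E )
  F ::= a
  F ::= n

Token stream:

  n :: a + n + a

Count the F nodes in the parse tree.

4

[E [E [T [F n]]] :: [T [T [T [F a]] + [F n]] + [F a]]]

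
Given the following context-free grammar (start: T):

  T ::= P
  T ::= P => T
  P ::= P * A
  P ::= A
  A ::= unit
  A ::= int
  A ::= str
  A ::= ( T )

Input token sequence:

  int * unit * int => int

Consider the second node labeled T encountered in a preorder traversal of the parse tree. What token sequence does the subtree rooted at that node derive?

[T [P [P [P [A int]] * [A unit]] * [A int]] => [T [P [A int]]]]

int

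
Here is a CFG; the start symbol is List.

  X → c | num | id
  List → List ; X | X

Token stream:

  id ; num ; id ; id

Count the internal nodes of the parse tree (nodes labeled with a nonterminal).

[List [List [List [List [X id]] ; [X num]] ; [X id]] ; [X id]]

8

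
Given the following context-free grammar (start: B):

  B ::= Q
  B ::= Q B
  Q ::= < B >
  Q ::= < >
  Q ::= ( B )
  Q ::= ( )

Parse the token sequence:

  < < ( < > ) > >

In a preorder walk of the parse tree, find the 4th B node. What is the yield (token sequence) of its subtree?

< >

[B [Q < [B [Q < [B [Q ( [B [Q < >]] )]] >]] >]]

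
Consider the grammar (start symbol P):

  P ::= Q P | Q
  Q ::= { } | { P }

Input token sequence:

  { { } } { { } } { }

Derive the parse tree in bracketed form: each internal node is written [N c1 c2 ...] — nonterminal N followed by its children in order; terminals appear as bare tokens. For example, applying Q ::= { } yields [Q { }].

P
Q P
{ P } P
{ Q } P
{ { } } P
{ { } } Q P
{ { } } { P } P
{ { } } { Q } P
{ { } } { { } } P
{ { } } { { } } Q
{ { } } { { } } { }

[P [Q { [P [Q { }]] }] [P [Q { [P [Q { }]] }] [P [Q { }]]]]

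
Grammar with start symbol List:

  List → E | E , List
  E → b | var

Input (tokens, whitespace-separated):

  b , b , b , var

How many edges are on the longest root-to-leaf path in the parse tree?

5

[List [E b] , [List [E b] , [List [E b] , [List [E var]]]]]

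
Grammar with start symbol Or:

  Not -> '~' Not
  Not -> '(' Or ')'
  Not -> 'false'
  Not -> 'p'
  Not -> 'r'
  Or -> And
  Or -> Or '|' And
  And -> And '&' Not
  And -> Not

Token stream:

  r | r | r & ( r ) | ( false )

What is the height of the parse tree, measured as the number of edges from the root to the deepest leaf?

[Or [Or [Or [Or [And [Not r]]] | [And [Not r]]] | [And [And [Not r]] & [Not ( [Or [And [Not r]]] )]]] | [And [Not ( [Or [And [Not false]]] )]]]

7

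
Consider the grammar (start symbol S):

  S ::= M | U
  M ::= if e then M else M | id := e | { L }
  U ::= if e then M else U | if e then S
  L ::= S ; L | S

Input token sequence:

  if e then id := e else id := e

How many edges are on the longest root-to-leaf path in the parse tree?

[S [M if e then [M id := e] else [M id := e]]]

3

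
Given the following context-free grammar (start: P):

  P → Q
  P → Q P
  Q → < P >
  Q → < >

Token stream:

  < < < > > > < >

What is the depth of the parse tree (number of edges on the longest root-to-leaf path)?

[P [Q < [P [Q < [P [Q < >]] >]] >] [P [Q < >]]]

6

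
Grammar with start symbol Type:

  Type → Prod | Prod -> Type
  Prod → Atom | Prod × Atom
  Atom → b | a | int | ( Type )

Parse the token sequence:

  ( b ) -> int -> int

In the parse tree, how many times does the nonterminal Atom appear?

4

[Type [Prod [Atom ( [Type [Prod [Atom b]]] )]] -> [Type [Prod [Atom int]] -> [Type [Prod [Atom int]]]]]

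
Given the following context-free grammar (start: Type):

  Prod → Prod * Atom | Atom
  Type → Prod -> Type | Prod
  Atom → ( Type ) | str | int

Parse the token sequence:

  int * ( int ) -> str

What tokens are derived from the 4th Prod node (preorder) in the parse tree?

str

[Type [Prod [Prod [Atom int]] * [Atom ( [Type [Prod [Atom int]]] )]] -> [Type [Prod [Atom str]]]]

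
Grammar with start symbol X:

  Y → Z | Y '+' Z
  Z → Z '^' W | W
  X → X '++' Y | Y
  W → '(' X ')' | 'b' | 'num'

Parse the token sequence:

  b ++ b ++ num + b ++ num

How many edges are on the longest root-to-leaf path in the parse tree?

[X [X [X [X [Y [Z [W b]]]] ++ [Y [Z [W b]]]] ++ [Y [Y [Z [W num]]] + [Z [W b]]]] ++ [Y [Z [W num]]]]

7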